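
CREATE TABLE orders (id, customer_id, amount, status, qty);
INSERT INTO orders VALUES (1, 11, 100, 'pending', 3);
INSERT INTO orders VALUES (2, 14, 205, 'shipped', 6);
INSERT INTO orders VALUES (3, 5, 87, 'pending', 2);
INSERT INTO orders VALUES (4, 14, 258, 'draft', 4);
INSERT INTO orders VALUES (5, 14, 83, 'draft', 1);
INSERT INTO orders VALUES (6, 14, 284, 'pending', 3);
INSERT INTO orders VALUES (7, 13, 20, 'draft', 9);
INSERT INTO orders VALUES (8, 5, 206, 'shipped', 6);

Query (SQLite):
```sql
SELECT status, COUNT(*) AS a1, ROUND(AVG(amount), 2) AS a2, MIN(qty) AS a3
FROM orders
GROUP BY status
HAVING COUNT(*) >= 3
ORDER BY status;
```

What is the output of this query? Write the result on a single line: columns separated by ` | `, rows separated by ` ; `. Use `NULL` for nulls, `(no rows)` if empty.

Group orders by status.
Per group compute: COUNT(*), ROUND(AVG(amount), 2), MIN(qty).
HAVING: drop groups with fewer than 3 rows.
  draft: ids {4, 5, 7} → COUNT(*)=3, ROUND(AVG(amount), 2)=120.33, MIN(qty)=1
  pending: ids {1, 3, 6} → COUNT(*)=3, ROUND(AVG(amount), 2)=157, MIN(qty)=2
  shipped: ids {2, 8} → COUNT(*)=2, ROUND(AVG(amount), 2)=205.5, MIN(qty)=6

draft | 3 | 120.33 | 1 ; pending | 3 | 157 | 2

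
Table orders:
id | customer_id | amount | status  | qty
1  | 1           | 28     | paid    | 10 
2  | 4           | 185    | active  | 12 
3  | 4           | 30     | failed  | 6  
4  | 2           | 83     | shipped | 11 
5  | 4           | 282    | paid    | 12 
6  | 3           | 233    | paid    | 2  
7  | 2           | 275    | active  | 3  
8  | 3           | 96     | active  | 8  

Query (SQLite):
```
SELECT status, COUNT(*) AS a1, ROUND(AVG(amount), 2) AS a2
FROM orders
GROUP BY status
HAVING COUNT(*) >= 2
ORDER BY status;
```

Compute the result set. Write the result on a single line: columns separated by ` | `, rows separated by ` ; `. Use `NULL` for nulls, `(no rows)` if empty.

active | 3 | 185.33 ; paid | 3 | 181

Group orders by status.
Per group compute: COUNT(*), ROUND(AVG(amount), 2).
HAVING: drop groups with fewer than 2 rows.
  active: ids {2, 7, 8} → COUNT(*)=3, ROUND(AVG(amount), 2)=185.33
  failed: ids {3} → COUNT(*)=1, ROUND(AVG(amount), 2)=30
  paid: ids {1, 5, 6} → COUNT(*)=3, ROUND(AVG(amount), 2)=181
  shipped: ids {4} → COUNT(*)=1, ROUND(AVG(amount), 2)=83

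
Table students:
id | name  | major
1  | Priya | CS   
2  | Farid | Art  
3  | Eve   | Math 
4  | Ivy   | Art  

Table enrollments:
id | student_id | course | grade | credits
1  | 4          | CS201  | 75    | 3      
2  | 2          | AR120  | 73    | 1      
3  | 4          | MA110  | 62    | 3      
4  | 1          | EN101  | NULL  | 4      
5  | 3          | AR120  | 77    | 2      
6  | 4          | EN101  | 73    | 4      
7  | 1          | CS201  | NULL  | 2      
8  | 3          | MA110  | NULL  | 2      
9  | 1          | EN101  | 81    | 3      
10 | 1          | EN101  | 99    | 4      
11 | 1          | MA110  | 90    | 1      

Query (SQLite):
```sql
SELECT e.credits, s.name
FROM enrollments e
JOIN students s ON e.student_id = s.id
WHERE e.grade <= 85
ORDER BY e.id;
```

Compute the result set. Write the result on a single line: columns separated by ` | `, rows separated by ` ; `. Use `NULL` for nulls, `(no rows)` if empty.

3 | Ivy ; 1 | Farid ; 3 | Ivy ; 2 | Eve ; 4 | Ivy ; 3 | Priya

Each enrollments row matches the students row where student_id = students.id.
Then keep rows with e.grade <= 85.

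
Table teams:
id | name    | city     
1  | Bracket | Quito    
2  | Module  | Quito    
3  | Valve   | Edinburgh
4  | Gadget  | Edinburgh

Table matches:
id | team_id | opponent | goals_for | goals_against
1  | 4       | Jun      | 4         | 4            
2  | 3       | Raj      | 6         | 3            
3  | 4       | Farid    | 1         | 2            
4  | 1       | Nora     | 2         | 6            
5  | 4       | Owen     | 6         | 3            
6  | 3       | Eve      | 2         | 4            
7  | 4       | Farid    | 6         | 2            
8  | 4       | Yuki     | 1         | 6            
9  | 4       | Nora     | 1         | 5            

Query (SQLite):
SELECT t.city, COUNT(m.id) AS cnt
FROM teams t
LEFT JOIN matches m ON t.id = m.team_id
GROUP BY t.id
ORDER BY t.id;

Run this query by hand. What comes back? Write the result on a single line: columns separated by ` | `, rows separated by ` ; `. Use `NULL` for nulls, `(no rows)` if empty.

LEFT JOIN keeps every teams row; unmatched ones get NULL for matches columns.
Group by teams.id and compute COUNT(m.id). COUNT(col) of an all-NULL group is 0.
  1: ids {4} → COUNT(m.id)=1
  2: ids {—} → COUNT(m.id)=0
  3: ids {2, 6} → COUNT(m.id)=2
  4: ids {1, 3, 5, 7, 8, 9} → COUNT(m.id)=6

Quito | 1 ; Quito | 0 ; Edinburgh | 2 ; Edinburgh | 6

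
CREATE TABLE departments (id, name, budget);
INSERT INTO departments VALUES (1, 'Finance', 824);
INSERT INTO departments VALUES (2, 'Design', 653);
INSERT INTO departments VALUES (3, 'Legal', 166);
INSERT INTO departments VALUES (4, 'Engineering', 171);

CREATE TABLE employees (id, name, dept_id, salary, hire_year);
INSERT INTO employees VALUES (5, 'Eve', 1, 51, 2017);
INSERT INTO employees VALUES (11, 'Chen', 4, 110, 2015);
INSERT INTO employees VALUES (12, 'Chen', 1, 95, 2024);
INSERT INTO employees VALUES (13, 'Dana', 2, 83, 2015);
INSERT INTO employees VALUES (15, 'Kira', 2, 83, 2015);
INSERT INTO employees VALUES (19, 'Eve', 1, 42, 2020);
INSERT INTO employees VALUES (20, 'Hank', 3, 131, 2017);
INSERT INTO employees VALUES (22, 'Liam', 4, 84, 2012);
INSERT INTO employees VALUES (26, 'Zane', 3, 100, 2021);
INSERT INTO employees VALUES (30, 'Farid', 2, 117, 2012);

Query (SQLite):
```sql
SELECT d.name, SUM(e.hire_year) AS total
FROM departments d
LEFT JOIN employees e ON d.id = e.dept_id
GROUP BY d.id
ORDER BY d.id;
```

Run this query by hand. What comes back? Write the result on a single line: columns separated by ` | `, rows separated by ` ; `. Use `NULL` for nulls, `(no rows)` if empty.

Finance | 6061 ; Design | 6042 ; Legal | 4038 ; Engineering | 4027

LEFT JOIN keeps every departments row; unmatched ones get NULL for employees columns.
Group by departments.id and compute SUM(e.hire_year). SUM over an all-NULL group is NULL.
  1: ids {5, 12, 19} → SUM(e.hire_year)=6061
  2: ids {13, 15, 30} → SUM(e.hire_year)=6042
  3: ids {20, 26} → SUM(e.hire_year)=4038
  4: ids {11, 22} → SUM(e.hire_year)=4027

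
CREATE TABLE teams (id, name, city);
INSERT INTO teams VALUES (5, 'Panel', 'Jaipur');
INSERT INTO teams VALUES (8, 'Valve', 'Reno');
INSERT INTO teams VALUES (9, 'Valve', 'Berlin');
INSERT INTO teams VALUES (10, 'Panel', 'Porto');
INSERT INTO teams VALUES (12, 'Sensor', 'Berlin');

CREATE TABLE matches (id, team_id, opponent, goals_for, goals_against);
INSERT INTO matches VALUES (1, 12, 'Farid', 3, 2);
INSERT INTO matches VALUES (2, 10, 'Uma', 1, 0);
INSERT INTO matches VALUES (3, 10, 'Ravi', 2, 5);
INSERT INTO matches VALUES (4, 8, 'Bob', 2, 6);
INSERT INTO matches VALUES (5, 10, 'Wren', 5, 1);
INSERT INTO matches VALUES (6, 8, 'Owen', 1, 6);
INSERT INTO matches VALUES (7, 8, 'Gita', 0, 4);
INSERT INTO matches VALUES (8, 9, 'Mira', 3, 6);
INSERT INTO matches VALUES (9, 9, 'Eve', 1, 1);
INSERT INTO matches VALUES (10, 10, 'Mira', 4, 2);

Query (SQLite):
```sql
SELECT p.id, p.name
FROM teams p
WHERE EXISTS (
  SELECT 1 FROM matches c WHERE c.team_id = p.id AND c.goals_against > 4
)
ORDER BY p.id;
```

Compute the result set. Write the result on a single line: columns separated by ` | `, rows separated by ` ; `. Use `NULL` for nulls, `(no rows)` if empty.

For each teams row, check whether any matches with matching team_id has goals_against > 4.
Keep rows where that is true.

8 | Valve ; 9 | Valve ; 10 | Panel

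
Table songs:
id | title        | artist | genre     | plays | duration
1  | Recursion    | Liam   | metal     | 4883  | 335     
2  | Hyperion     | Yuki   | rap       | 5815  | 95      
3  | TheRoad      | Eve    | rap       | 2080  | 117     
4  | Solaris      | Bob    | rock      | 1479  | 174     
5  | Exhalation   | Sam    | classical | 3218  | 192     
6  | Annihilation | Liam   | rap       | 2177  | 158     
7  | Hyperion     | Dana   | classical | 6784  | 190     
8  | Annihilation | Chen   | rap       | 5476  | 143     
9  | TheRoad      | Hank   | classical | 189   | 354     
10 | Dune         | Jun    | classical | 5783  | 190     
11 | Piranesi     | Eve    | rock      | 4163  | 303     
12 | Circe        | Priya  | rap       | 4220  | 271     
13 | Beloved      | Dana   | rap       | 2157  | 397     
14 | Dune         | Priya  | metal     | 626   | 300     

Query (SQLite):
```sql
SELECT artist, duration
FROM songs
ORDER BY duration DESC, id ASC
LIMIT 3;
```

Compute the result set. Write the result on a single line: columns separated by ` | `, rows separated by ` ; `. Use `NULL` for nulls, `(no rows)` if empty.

Dana | 397 ; Hank | 354 ; Liam | 335

Sort by duration desc, tiebreak id asc: (397, id=13), (354, id=9), (335, id=1), (303, id=11), (300, id=14), (271, id=12) …. Take first 3.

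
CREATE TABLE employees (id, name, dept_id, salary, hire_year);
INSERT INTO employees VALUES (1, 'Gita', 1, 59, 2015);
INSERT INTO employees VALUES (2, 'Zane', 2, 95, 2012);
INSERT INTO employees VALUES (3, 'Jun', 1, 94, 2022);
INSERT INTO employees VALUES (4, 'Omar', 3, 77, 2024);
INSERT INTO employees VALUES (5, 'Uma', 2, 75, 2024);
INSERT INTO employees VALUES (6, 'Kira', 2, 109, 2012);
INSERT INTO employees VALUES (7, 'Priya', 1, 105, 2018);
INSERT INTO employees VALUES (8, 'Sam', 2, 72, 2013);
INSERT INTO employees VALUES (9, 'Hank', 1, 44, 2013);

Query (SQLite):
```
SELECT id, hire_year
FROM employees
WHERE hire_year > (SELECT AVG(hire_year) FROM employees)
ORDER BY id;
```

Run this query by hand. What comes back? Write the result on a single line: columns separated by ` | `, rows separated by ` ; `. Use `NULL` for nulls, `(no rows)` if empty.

3 | 2022 ; 4 | 2024 ; 5 | 2024 ; 7 | 2018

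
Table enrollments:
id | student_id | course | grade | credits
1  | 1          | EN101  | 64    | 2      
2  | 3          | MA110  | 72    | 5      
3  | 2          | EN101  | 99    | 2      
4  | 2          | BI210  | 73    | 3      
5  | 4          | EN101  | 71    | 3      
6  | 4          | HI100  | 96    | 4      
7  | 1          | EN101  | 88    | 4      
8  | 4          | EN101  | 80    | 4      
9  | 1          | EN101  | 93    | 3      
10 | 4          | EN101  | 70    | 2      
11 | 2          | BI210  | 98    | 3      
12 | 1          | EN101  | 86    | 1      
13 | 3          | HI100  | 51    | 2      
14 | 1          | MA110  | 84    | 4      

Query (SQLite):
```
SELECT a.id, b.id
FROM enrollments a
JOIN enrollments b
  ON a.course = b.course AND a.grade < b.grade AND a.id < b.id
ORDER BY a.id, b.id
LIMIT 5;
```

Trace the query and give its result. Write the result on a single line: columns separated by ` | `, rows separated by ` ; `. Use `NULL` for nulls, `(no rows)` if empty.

Pairs (a,b) with same course, a.grade < b.grade, a.id < b.id.
course groups: BI210:{4,11} EN101:{1,3,5,7,8,9,10,12} HI100:{6,13} MA110:{2,14}
Ordered by (a.id, b.id); first 5.

1 | 3 ; 1 | 5 ; 1 | 7 ; 1 | 8 ; 1 | 9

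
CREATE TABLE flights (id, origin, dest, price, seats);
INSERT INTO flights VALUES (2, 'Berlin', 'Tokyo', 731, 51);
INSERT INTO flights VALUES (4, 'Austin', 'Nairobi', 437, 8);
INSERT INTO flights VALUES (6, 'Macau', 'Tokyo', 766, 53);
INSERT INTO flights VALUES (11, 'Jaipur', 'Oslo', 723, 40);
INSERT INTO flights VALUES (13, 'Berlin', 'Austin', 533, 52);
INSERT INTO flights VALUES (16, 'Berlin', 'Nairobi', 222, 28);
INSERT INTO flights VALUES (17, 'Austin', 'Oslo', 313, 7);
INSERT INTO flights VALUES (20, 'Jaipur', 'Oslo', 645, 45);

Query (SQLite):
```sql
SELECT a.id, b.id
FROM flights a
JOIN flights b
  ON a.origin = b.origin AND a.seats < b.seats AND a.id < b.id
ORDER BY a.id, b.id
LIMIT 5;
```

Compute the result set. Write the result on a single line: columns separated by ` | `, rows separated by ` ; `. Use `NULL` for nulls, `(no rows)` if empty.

2 | 13 ; 11 | 20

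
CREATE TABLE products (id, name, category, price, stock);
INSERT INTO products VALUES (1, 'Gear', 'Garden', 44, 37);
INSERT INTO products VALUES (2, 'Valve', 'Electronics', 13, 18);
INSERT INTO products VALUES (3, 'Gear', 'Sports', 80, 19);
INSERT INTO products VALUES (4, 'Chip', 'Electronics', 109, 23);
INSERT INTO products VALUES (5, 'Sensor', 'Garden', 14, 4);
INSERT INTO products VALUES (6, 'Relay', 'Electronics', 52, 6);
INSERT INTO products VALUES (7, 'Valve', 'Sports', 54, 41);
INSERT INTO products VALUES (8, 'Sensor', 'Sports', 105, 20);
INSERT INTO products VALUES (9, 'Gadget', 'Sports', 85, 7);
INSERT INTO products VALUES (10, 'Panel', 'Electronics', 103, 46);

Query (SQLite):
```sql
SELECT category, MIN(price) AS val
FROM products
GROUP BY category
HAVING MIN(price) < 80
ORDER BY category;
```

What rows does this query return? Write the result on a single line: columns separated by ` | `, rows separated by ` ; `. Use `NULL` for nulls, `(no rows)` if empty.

Electronics | 13 ; Garden | 14 ; Sports | 54

Partition products by category; compute MIN(price) within each group.
HAVING: keep groups where MIN(price) < 80.
  Electronics: ids {2, 4, 6, 10} → MIN(price)=13
  Garden: ids {1, 5} → MIN(price)=14
  Sports: ids {3, 7, 8, 9} → MIN(price)=54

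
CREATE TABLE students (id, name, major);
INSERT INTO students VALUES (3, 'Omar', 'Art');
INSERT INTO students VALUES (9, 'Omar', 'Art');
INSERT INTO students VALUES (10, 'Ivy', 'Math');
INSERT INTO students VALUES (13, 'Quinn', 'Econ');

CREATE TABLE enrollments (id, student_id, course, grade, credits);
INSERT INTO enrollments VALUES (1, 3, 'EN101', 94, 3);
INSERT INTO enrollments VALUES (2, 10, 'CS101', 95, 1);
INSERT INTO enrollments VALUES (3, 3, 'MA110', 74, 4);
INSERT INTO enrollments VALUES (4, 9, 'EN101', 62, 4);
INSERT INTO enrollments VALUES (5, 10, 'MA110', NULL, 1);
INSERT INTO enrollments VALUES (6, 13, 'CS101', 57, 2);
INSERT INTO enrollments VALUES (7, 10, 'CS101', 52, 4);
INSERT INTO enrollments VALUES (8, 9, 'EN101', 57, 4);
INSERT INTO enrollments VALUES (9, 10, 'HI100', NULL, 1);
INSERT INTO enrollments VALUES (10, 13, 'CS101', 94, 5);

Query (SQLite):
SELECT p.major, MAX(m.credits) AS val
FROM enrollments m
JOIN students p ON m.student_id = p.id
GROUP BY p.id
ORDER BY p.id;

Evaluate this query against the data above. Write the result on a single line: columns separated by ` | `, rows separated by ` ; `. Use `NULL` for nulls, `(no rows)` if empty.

Join each enrollments row to its students via student_id.
Group joined rows by students.id; compute MAX(m.credits) per group.
  3: ids {1, 3} → MAX(m.credits)=4
  9: ids {4, 8} → MAX(m.credits)=4
  10: ids {2, 5, 7, 9} → MAX(m.credits)=4
  13: ids {6, 10} → MAX(m.credits)=5

Art | 4 ; Art | 4 ; Math | 4 ; Econ | 5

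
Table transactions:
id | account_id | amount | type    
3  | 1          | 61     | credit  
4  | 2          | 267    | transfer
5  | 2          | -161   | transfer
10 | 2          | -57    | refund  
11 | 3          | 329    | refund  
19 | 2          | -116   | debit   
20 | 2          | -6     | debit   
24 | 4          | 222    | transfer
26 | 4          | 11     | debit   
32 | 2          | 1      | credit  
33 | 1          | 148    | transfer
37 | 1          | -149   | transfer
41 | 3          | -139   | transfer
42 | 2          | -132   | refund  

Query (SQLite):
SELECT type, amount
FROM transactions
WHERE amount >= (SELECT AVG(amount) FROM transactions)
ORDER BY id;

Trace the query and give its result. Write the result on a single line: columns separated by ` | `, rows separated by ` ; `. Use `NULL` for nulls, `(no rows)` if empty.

credit | 61 ; transfer | 267 ; refund | 329 ; transfer | 222 ; transfer | 148

Scalar subquery: AVG(amount) over all transactions rows = 19.928571 (≈; comparison uses full precision).
Keep rows where amount >= that value.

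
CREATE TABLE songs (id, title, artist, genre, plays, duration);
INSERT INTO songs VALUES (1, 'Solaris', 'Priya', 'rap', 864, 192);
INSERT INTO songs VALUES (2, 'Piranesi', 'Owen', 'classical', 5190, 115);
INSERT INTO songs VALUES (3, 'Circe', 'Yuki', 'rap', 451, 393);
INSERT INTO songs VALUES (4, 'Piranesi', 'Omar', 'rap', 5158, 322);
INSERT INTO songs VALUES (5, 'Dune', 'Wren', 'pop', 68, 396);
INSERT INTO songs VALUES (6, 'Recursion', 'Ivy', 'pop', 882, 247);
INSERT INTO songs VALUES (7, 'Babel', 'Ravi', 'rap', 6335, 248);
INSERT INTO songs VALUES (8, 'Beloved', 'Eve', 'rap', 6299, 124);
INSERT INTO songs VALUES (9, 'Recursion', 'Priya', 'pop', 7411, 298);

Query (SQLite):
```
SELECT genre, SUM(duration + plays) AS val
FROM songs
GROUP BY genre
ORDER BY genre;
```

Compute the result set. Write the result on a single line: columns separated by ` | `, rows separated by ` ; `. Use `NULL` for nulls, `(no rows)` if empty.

classical | 5305 ; pop | 9302 ; rap | 20386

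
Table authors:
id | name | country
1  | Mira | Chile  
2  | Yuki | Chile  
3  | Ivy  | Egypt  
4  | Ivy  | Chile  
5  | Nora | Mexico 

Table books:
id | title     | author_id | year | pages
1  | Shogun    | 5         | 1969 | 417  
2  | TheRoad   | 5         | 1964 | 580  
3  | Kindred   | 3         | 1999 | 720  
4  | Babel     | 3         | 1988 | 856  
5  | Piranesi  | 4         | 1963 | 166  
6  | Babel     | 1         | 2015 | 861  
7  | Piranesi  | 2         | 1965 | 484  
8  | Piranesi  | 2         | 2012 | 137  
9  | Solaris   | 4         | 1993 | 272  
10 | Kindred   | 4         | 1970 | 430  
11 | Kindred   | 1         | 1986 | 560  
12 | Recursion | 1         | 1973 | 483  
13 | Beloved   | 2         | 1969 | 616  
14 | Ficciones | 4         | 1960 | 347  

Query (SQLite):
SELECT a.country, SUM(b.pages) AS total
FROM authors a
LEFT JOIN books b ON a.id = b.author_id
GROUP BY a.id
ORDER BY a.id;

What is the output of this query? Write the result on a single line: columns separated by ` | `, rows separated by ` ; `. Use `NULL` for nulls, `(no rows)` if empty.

Chile | 1904 ; Chile | 1237 ; Egypt | 1576 ; Chile | 1215 ; Mexico | 997

LEFT JOIN keeps every authors row; unmatched ones get NULL for books columns.
Group by authors.id and compute SUM(b.pages). SUM over an all-NULL group is NULL.
  1: ids {6, 11, 12} → SUM(b.pages)=1904
  2: ids {7, 8, 13} → SUM(b.pages)=1237
  3: ids {3, 4} → SUM(b.pages)=1576
  4: ids {5, 9, 10, 14} → SUM(b.pages)=1215
  5: ids {1, 2} → SUM(b.pages)=997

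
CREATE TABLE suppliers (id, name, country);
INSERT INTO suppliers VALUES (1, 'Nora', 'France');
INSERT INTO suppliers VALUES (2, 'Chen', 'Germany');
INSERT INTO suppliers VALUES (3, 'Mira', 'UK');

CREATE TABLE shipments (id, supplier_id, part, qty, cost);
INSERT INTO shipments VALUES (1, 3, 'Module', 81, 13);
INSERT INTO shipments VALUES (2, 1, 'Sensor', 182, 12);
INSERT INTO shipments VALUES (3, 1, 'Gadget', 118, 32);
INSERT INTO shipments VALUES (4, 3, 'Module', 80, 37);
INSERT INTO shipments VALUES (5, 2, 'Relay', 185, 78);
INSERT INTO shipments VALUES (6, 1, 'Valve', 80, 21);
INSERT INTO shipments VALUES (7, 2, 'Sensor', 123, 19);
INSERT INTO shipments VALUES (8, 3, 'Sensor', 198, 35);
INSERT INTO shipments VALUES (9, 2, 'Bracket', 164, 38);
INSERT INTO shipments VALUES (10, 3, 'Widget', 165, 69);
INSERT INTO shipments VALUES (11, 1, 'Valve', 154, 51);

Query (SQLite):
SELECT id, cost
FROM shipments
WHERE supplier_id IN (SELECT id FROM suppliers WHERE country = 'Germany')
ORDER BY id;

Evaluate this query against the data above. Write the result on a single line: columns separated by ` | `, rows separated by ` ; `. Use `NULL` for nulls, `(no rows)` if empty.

Inner query: suppliers.id where country = 'Germany'.
Outer: keep shipments rows whose supplier_id is in that set.
Inner query → {2}

5 | 78 ; 7 | 19 ; 9 | 38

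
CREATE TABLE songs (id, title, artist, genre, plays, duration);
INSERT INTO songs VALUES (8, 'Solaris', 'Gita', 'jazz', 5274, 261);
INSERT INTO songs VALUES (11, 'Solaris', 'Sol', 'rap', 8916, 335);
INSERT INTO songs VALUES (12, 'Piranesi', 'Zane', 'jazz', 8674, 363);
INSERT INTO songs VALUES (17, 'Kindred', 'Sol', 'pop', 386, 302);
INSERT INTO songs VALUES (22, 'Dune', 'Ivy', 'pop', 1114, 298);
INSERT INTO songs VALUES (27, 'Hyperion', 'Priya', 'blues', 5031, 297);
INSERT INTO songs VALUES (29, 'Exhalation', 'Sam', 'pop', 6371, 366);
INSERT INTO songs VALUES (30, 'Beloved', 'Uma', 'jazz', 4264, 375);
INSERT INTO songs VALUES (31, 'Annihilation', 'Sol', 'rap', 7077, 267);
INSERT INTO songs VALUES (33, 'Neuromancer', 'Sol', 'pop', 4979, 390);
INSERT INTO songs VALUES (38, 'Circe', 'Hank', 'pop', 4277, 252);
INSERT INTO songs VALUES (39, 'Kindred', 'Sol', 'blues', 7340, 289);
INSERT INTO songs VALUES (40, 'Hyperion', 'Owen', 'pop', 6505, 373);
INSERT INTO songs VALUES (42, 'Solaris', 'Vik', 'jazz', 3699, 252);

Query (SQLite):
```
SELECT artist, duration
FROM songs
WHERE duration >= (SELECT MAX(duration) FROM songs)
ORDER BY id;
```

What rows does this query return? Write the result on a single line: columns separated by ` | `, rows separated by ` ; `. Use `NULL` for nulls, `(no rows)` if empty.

Sol | 390

Scalar subquery: MAX(duration) over all songs rows = 390.
Keep rows where duration >= that value.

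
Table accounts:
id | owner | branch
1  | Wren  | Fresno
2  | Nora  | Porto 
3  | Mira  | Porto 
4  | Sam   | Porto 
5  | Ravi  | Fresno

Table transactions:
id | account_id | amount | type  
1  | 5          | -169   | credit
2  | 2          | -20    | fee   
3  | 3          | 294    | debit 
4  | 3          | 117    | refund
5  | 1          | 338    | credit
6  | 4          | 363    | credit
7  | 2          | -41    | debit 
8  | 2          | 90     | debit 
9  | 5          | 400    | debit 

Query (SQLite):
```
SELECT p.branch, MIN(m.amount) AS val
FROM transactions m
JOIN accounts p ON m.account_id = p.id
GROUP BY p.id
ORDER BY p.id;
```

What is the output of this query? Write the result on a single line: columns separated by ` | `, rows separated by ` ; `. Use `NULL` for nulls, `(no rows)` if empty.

Join each transactions row to its accounts via account_id.
Group joined rows by accounts.id; compute MIN(m.amount) per group.
  1: ids {5} → MIN(m.amount)=338
  2: ids {2, 7, 8} → MIN(m.amount)=-41
  3: ids {3, 4} → MIN(m.amount)=117
  4: ids {6} → MIN(m.amount)=363
  5: ids {1, 9} → MIN(m.amount)=-169

Fresno | 338 ; Porto | -41 ; Porto | 117 ; Porto | 363 ; Fresno | -169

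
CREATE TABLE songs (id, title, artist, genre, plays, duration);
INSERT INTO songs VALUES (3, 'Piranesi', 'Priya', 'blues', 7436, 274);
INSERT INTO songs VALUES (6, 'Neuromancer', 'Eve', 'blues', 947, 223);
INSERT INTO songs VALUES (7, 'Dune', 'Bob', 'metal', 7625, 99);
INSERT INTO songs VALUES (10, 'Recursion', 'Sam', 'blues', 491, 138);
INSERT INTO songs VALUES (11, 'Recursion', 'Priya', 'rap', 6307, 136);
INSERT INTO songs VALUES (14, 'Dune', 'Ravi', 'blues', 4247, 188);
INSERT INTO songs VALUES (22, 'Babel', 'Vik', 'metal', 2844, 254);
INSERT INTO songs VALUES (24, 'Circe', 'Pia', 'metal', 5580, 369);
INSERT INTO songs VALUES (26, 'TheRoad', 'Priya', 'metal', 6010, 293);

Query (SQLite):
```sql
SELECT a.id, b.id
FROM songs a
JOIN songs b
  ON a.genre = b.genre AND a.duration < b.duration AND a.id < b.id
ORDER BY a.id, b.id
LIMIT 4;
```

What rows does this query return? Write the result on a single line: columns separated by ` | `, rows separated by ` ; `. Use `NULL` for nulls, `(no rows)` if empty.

7 | 22 ; 7 | 24 ; 7 | 26 ; 10 | 14

Pairs (a,b) with same genre, a.duration < b.duration, a.id < b.id.
genre groups: blues:{3,6,10,14} metal:{7,22,24,26} rap:{11}
Ordered by (a.id, b.id); first 4.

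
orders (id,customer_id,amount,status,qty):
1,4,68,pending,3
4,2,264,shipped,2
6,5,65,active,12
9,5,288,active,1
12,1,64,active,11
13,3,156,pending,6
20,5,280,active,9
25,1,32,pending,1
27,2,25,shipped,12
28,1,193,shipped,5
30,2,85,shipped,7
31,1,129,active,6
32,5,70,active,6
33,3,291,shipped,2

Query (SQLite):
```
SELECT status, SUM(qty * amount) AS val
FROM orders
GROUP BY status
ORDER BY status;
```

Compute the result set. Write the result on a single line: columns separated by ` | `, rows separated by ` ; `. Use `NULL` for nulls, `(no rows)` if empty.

For each row compute qty * amount.
Group by status; take SUM of the expression per group.
  active: ids {6, 9, 12, 20, 31, 32} → SUM(qty * amount)=5486
  pending: ids {1, 13, 25} → SUM(qty * amount)=1172
  shipped: ids {4, 27, 28, 30, 33} → SUM(qty * amount)=2970

active | 5486 ; pending | 1172 ; shipped | 2970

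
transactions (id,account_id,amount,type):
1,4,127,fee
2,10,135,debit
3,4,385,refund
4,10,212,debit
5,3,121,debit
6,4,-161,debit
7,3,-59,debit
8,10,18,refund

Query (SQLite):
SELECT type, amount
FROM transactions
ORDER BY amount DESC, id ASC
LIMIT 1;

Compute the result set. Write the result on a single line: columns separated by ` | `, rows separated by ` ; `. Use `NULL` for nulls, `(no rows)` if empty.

Sort by amount desc, tiebreak id asc: (385, id=3), (212, id=4), (135, id=2), (127, id=1) …. Take first 1.

refund | 385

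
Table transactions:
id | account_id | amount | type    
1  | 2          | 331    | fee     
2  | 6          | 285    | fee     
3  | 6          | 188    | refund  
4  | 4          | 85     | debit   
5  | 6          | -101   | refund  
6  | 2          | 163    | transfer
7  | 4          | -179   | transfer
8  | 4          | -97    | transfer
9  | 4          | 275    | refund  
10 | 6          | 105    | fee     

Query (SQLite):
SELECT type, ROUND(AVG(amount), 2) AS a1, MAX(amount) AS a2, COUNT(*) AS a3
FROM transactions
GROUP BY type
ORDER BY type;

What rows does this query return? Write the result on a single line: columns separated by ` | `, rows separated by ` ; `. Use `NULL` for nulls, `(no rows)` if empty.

Group transactions by type.
Per group compute: ROUND(AVG(amount), 2), MAX(amount), COUNT(*).
  debit: ids {4} → ROUND(AVG(amount), 2)=85, MAX(amount)=85, COUNT(*)=1
  fee: ids {1, 2, 10} → ROUND(AVG(amount), 2)=240.33, MAX(amount)=331, COUNT(*)=3
  refund: ids {3, 5, 9} → ROUND(AVG(amount), 2)=120.67, MAX(amount)=275, COUNT(*)=3
  transfer: ids {6, 7, 8} → ROUND(AVG(amount), 2)=-37.67, MAX(amount)=163, COUNT(*)=3

debit | 85 | 85 | 1 ; fee | 240.33 | 331 | 3 ; refund | 120.67 | 275 | 3 ; transfer | -37.67 | 163 | 3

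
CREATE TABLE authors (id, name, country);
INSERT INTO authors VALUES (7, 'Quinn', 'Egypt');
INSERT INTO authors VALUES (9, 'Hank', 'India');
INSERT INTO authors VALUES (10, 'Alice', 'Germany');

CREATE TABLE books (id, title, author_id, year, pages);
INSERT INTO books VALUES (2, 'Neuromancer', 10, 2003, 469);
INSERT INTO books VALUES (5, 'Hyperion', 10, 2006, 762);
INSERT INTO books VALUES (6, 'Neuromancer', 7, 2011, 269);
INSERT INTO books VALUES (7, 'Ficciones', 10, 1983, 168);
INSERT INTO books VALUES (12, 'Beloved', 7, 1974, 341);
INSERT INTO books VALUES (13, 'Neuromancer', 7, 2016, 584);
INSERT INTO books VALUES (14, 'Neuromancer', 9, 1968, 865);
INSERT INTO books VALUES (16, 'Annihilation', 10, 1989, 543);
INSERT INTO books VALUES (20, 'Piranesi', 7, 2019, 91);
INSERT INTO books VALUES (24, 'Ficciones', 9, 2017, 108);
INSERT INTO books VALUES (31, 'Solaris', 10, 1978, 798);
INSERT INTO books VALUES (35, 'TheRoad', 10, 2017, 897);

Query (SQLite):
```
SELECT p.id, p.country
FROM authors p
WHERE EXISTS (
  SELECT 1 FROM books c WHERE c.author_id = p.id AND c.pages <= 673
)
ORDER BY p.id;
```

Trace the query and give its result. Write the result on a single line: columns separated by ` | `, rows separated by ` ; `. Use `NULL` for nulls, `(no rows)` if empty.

For each authors row, check whether any books with matching author_id has pages <= 673.
Keep rows where that is true.

7 | Egypt ; 9 | India ; 10 | Germany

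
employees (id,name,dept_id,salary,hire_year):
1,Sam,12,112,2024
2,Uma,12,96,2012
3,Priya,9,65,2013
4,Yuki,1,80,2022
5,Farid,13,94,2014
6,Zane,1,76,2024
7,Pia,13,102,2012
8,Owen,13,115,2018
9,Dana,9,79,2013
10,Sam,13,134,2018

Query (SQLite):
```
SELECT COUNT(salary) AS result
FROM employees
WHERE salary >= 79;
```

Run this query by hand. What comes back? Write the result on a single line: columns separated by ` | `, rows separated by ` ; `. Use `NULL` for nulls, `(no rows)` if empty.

8

Rows where salary >= 79 → salary values: [112, 96, 80, 94, 102, 115, 79, 134].
COUNT(salary) counts non-NULL values → 8.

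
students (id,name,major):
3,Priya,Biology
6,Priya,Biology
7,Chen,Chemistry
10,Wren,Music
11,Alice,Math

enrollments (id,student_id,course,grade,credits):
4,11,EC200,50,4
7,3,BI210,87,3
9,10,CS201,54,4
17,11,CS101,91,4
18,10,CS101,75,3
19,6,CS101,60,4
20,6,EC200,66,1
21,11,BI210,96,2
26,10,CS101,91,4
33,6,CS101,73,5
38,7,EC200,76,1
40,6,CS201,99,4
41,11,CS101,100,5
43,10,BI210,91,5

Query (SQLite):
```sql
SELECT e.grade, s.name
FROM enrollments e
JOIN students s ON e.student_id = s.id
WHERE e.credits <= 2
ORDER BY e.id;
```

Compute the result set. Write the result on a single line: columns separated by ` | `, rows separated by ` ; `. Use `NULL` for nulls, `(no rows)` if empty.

66 | Priya ; 96 | Alice ; 76 | Chen

Each enrollments row matches the students row where student_id = students.id.
Then keep rows with e.credits <= 2.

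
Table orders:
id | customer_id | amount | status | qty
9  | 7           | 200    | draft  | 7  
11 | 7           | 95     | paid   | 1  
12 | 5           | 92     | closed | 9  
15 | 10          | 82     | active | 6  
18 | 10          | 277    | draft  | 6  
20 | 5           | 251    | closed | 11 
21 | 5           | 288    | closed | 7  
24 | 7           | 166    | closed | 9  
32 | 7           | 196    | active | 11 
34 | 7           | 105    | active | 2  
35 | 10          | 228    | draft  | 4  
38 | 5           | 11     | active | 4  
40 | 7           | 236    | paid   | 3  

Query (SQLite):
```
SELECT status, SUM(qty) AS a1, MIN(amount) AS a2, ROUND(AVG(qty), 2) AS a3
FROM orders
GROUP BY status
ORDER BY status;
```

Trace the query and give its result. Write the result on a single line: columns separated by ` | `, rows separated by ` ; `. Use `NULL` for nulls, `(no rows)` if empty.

Group orders by status.
Per group compute: SUM(qty), MIN(amount), ROUND(AVG(qty), 2).
  active: ids {15, 32, 34, 38} → SUM(qty)=23, MIN(amount)=11, ROUND(AVG(qty), 2)=5.75
  closed: ids {12, 20, 21, 24} → SUM(qty)=36, MIN(amount)=92, ROUND(AVG(qty), 2)=9
  draft: ids {9, 18, 35} → SUM(qty)=17, MIN(amount)=200, ROUND(AVG(qty), 2)=5.67
  paid: ids {11, 40} → SUM(qty)=4, MIN(amount)=95, ROUND(AVG(qty), 2)=2

active | 23 | 11 | 5.75 ; closed | 36 | 92 | 9 ; draft | 17 | 200 | 5.67 ; paid | 4 | 95 | 2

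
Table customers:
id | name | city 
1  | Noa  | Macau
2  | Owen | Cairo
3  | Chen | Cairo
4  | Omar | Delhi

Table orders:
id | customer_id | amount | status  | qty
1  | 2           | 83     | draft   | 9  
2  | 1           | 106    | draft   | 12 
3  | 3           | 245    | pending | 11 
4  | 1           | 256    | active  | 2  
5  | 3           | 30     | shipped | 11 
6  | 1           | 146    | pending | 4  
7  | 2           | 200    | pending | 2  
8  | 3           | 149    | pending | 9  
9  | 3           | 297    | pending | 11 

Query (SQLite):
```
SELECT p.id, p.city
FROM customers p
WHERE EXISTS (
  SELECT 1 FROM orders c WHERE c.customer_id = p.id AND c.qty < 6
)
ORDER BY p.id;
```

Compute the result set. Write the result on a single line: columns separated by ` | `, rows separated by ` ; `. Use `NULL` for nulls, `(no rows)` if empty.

1 | Macau ; 2 | Cairo

For each customers row, check whether any orders with matching customer_id has qty < 6.
Keep rows where that is true.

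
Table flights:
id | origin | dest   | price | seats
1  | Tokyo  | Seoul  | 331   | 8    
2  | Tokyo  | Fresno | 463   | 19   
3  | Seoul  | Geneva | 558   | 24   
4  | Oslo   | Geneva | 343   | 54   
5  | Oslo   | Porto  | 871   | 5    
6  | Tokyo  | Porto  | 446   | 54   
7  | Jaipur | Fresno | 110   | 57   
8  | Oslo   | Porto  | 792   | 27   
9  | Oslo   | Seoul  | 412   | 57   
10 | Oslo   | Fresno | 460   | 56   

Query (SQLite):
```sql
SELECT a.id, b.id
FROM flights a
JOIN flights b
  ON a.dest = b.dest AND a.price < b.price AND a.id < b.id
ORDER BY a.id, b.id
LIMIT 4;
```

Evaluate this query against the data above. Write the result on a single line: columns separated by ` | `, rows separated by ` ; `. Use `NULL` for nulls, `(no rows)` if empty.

1 | 9 ; 6 | 8 ; 7 | 10

Pairs (a,b) with same dest, a.price < b.price, a.id < b.id.
dest groups: Fresno:{2,7,10} Geneva:{3,4} Porto:{5,6,8} Seoul:{1,9}
Ordered by (a.id, b.id); first 4.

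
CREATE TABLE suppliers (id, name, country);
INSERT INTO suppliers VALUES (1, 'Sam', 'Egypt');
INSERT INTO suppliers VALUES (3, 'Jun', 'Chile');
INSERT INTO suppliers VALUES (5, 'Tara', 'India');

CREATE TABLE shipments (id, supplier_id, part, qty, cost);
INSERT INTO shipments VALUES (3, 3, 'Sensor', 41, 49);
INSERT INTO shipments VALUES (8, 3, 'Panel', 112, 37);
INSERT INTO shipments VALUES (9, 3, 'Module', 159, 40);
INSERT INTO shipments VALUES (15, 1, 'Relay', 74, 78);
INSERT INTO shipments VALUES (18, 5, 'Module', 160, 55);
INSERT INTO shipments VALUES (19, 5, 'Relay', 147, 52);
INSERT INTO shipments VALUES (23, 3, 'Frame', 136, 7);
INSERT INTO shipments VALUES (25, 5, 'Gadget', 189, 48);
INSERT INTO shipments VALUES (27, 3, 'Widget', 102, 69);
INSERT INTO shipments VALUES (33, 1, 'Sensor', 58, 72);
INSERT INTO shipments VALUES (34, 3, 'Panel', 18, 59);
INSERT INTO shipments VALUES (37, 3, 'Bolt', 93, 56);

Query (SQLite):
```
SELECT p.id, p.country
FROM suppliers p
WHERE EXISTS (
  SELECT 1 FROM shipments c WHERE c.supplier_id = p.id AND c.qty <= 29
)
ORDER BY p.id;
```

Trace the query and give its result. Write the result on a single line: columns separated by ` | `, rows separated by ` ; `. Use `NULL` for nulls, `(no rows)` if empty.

For each suppliers row, check whether any shipments with matching supplier_id has qty <= 29.
Keep rows where that is true.

3 | Chile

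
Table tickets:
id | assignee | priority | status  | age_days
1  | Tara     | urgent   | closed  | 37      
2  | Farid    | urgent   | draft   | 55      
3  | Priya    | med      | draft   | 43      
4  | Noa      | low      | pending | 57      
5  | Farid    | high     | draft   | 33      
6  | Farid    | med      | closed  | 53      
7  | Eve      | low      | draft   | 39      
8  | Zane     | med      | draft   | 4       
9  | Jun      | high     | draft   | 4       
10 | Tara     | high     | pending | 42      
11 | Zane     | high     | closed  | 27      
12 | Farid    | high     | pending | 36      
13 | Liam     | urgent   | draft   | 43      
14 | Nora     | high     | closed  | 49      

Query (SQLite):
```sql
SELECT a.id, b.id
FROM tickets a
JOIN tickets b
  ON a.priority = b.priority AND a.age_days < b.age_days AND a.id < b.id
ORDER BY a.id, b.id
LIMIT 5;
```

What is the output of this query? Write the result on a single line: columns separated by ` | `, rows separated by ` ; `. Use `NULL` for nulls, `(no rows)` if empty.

Pairs (a,b) with same priority, a.age_days < b.age_days, a.id < b.id.
priority groups: high:{5,9,10,11,12,14} low:{4,7} med:{3,6,8} urgent:{1,2,13}
Ordered by (a.id, b.id); first 5.

1 | 2 ; 1 | 13 ; 3 | 6 ; 5 | 10 ; 5 | 12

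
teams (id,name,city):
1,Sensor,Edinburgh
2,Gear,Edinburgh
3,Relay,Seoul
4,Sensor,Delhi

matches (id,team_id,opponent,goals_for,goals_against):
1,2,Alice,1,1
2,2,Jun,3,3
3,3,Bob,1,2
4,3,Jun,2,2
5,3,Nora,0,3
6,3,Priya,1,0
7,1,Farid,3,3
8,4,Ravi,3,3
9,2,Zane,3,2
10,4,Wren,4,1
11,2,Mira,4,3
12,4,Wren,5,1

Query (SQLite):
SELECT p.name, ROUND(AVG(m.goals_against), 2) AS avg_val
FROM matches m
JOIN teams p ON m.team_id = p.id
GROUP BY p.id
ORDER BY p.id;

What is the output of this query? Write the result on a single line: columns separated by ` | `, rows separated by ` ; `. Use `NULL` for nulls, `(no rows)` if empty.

Sensor | 3 ; Gear | 2.25 ; Relay | 1.75 ; Sensor | 1.67

Join each matches row to its teams via team_id.
Group joined rows by teams.id; compute ROUND(AVG(m.goals_against), 2) per group.
  1: ids {7} → ROUND(AVG(m.goals_against), 2)=3
  2: ids {1, 2, 9, 11} → ROUND(AVG(m.goals_against), 2)=2.25
  3: ids {3, 4, 5, 6} → ROUND(AVG(m.goals_against), 2)=1.75
  4: ids {8, 10, 12} → ROUND(AVG(m.goals_against), 2)=1.67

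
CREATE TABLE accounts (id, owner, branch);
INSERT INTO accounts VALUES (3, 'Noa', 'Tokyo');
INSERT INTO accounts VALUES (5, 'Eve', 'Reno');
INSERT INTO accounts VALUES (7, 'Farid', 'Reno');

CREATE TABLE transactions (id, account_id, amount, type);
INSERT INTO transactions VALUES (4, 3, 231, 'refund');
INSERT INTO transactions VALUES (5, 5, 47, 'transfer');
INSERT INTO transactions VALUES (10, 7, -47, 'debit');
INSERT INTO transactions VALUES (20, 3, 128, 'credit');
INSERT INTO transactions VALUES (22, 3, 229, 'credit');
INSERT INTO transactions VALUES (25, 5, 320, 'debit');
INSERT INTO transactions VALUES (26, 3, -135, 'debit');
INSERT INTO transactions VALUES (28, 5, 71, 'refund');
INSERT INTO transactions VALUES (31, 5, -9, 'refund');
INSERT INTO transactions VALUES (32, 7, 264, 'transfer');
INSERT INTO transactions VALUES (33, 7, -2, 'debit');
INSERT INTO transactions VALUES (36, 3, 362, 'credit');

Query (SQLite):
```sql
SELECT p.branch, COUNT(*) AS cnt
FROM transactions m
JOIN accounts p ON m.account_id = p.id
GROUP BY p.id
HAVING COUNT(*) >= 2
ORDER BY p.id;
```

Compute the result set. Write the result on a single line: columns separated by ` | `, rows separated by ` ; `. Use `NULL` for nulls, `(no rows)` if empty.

Join each transactions row to its accounts via account_id.
Group joined rows by accounts.id; compute COUNT(*) per group.
HAVING: keep groups with count ≥ 2.
  3: ids {4, 20, 22, 26, 36} → COUNT(*)=5
  5: ids {5, 25, 28, 31} → COUNT(*)=4
  7: ids {10, 32, 33} → COUNT(*)=3

Tokyo | 5 ; Reno | 4 ; Reno | 3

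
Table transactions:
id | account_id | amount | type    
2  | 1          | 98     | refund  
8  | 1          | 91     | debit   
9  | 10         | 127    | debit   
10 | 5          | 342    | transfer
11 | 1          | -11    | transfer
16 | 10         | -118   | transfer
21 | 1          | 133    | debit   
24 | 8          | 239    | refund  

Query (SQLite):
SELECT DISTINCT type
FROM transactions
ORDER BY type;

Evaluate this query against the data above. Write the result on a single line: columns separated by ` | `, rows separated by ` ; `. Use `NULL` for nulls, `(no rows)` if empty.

debit ; refund ; transfer

Collect distinct type values from transactions.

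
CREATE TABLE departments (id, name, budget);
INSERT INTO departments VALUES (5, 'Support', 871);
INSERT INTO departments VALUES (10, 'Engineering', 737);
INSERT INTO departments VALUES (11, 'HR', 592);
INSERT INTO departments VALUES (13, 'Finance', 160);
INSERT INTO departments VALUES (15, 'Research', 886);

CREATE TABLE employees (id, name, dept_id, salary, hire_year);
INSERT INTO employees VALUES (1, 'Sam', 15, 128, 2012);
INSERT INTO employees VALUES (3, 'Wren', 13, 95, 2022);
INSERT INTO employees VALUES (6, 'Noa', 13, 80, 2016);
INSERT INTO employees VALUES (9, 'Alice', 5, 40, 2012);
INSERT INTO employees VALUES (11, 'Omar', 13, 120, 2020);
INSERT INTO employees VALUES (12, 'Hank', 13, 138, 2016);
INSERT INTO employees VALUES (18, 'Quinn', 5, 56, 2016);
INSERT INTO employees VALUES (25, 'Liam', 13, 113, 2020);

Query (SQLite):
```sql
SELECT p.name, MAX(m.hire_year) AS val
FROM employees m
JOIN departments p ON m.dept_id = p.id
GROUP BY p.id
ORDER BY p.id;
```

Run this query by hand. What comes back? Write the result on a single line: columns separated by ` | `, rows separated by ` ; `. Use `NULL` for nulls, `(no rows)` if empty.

Join each employees row to its departments via dept_id.
Group joined rows by departments.id; compute MAX(m.hire_year) per group.
  5: ids {9, 18} → MAX(m.hire_year)=2016
  13: ids {3, 6, 11, 12, 25} → MAX(m.hire_year)=2022
  15: ids {1} → MAX(m.hire_year)=2012

Support | 2016 ; Finance | 2022 ; Research | 2012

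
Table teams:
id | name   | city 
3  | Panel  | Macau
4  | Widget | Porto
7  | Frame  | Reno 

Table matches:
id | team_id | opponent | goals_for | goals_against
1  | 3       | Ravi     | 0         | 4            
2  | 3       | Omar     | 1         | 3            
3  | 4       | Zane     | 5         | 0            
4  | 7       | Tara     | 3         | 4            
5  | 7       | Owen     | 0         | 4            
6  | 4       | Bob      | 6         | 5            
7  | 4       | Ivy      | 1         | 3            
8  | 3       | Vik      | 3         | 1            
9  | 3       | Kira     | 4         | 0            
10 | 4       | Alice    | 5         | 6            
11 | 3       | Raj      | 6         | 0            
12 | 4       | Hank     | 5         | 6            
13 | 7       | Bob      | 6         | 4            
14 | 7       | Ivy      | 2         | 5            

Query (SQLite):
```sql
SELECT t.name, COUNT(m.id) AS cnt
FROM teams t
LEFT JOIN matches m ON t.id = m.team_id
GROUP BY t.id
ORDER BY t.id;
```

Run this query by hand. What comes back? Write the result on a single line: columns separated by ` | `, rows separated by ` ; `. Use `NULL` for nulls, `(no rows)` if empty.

Panel | 5 ; Widget | 5 ; Frame | 4

LEFT JOIN keeps every teams row; unmatched ones get NULL for matches columns.
Group by teams.id and compute COUNT(m.id). COUNT(col) of an all-NULL group is 0.
  3: ids {1, 2, 8, 9, 11} → COUNT(m.id)=5
  4: ids {3, 6, 7, 10, 12} → COUNT(m.id)=5
  7: ids {4, 5, 13, 14} → COUNT(m.id)=4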